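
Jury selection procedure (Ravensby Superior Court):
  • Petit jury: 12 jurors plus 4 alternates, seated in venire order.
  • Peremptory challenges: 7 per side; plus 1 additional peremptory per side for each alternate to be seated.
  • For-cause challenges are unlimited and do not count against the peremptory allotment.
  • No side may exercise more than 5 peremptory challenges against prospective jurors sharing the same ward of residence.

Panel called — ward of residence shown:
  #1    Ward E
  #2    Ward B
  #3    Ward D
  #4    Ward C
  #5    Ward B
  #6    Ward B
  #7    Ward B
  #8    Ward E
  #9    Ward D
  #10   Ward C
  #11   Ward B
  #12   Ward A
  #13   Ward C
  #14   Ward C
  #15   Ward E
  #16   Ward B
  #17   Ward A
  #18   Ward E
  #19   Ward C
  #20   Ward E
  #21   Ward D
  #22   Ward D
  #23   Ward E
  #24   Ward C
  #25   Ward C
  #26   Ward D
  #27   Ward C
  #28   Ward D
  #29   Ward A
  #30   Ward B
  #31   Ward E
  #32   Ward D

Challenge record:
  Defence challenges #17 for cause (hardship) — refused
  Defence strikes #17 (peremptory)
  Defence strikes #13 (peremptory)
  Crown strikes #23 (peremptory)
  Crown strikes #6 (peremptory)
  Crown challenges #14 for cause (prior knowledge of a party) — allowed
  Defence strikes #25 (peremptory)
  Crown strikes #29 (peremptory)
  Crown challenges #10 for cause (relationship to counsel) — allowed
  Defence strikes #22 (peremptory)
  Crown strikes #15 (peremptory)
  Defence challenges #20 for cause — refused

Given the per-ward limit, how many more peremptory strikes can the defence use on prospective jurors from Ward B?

5

Defence peremptories so far: #17, #13, #25, #22 — 4 of 11 used, 7 left overall.
Against Ward B: none yet — per-ward cap 5 leaves 5.
Binding limit: min(7, 5) = 5.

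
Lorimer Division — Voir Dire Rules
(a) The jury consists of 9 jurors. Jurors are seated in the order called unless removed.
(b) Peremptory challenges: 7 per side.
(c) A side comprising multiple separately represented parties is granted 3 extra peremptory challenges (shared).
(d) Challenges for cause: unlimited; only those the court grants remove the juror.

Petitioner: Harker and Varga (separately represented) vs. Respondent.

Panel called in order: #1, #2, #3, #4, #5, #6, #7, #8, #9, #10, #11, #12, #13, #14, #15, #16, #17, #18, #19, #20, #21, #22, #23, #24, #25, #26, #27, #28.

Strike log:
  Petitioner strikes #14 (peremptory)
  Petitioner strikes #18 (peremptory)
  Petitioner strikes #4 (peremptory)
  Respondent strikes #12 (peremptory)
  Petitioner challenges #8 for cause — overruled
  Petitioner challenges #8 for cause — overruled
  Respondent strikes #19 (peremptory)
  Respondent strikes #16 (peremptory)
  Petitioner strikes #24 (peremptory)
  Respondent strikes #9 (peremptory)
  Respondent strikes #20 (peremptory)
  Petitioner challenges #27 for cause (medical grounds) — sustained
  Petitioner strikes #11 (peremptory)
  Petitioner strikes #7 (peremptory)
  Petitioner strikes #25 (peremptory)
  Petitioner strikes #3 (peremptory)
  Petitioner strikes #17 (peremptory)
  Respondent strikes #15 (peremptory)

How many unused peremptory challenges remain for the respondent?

1

Respondent allotment: 7.
Respondent peremptories used: #12, #19, #16, #9, #20, #15 — 6.
Remaining: 7 − 6 = 1.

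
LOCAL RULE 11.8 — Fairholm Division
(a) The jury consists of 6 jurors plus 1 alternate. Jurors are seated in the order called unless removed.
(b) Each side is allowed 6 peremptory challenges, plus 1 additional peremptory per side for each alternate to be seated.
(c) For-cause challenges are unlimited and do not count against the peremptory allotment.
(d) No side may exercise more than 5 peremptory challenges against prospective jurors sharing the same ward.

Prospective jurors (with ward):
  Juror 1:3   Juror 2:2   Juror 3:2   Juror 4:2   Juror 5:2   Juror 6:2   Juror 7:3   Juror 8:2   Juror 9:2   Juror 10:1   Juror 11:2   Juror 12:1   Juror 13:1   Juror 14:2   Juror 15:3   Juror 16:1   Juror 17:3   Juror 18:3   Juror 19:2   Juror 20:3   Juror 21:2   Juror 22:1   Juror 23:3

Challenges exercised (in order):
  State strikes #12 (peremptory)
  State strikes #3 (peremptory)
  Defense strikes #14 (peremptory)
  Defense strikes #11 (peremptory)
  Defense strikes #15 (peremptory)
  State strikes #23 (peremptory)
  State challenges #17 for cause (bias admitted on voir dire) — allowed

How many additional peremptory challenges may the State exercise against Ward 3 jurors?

4

State peremptories so far: #12, #3, #23 — 3 of 7 used, 4 left overall.
Against Ward 3: #23 — 1 used; per-ward cap 5 leaves 4.
Binding limit: min(4, 4) = 4.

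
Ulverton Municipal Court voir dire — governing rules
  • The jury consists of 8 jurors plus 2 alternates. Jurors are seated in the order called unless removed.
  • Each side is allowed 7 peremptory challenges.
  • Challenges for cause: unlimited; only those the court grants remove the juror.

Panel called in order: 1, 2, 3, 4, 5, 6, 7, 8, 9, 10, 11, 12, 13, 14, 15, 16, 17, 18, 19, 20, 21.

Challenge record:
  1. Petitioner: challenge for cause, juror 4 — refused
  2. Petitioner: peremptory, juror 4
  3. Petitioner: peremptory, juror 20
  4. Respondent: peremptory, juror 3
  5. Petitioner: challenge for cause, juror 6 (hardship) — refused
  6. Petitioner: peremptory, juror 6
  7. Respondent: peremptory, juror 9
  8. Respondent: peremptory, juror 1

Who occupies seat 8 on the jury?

Removed: #1, #3, #4, #6, #9, #20.
Seating in order: seats 1–8 → #2, #5, #7, #8, #10, #11, #12, #13; alternates → #14, #15.
So seat 8 is #13.

13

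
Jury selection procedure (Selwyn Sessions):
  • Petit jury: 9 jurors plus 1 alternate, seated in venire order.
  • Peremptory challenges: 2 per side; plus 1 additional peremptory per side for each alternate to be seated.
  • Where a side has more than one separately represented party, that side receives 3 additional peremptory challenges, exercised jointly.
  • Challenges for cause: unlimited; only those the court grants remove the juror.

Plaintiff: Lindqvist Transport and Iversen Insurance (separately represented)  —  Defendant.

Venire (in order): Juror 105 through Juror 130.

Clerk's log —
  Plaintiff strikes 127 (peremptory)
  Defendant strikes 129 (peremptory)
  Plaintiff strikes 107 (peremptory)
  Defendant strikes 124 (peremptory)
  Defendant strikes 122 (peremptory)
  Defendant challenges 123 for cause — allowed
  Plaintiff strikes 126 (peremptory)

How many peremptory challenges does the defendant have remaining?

Defendant allotment: 2 base + 1 × 1 alternate = 3.
Defendant peremptories used: #129, #124, #122 — 3 (the for-cause on #123 doesn't count).
Remaining: 3 − 3 = 0.

0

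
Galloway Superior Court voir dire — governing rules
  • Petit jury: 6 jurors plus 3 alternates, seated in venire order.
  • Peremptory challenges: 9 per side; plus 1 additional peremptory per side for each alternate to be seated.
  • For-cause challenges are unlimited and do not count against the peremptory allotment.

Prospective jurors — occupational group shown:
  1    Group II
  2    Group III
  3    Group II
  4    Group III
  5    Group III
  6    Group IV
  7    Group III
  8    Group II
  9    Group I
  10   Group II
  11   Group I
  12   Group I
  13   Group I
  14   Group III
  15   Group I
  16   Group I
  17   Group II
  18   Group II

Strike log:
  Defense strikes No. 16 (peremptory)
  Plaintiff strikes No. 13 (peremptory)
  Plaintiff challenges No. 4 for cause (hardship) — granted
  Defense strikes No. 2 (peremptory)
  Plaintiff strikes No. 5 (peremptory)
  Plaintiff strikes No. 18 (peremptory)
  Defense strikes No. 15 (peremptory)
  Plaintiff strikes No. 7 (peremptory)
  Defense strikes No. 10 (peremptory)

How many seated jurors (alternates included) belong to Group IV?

1

Removed: #2, #4, #5, #7, #10, #13, #15, #16, #18.
Seated (9 incl. alternates): #1, #3, #6, #8, #9, #11, #12, #14, #17.
Of those, in Group IV: #6 → 1.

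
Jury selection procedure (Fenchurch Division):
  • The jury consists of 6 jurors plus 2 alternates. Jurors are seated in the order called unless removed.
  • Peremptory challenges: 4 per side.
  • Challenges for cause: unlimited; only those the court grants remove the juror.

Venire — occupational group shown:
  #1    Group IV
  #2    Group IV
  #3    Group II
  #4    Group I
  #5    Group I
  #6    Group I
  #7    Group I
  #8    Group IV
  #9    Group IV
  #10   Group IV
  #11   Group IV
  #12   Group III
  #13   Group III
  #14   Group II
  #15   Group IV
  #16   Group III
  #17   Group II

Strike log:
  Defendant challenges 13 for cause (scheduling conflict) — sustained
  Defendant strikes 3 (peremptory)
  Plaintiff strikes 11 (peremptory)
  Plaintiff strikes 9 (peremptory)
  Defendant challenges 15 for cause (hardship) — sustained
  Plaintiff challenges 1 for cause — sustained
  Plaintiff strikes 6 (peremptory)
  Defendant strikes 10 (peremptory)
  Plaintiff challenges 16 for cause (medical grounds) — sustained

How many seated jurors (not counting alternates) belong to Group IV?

Removed: #1, #3, #6, #9, #10, #11, #13, #15, #16.
Seated jurors 1–6: #2, #4, #5, #7, #8, #12 (alternates #14, #17 not counted).
Of those, in Group IV: #2, #8 → 2.

2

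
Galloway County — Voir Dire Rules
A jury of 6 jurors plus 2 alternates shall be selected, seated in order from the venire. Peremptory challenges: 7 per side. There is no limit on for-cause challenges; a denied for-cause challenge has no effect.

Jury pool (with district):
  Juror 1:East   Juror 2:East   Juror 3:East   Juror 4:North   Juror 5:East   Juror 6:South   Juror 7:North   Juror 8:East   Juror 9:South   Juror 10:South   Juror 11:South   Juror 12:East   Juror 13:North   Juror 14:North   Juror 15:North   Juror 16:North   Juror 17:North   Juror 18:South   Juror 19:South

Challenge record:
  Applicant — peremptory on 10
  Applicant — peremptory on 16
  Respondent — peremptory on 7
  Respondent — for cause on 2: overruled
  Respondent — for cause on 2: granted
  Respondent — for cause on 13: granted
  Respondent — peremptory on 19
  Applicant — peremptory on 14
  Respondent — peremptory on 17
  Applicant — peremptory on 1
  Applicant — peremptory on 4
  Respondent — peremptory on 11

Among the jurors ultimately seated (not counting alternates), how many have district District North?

0

Removed: #1, #2, #4, #7, #10, #11, #13, #14, #16, #17, #19.
Seated jurors 1–6: #3, #5, #6, #8, #9, #12 (alternates #15, #18 not counted).
None of those are in District North → 0.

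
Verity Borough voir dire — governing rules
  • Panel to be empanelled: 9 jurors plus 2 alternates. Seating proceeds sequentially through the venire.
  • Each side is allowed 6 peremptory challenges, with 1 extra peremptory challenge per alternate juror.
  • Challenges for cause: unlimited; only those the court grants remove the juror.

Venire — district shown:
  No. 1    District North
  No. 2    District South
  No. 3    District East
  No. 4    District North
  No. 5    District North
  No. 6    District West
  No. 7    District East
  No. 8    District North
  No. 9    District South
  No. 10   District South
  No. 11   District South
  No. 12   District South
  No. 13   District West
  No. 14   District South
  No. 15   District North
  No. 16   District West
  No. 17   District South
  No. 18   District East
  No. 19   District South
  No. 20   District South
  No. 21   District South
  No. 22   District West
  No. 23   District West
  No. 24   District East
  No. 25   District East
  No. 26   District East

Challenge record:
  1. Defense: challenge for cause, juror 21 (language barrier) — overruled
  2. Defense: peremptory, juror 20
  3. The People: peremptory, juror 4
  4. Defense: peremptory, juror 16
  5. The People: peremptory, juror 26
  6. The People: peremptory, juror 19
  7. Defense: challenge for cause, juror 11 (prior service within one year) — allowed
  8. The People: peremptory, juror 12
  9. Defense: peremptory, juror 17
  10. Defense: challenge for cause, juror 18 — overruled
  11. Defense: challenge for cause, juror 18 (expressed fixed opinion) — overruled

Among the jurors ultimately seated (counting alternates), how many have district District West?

2

Removed: #4, #11, #12, #16, #17, #19, #20, #26.
Seated (11 incl. alternates): #1, #2, #3, #5, #6, #7, #8, #9, #10, #13, #14.
Of those, in District West: #6, #13 → 2.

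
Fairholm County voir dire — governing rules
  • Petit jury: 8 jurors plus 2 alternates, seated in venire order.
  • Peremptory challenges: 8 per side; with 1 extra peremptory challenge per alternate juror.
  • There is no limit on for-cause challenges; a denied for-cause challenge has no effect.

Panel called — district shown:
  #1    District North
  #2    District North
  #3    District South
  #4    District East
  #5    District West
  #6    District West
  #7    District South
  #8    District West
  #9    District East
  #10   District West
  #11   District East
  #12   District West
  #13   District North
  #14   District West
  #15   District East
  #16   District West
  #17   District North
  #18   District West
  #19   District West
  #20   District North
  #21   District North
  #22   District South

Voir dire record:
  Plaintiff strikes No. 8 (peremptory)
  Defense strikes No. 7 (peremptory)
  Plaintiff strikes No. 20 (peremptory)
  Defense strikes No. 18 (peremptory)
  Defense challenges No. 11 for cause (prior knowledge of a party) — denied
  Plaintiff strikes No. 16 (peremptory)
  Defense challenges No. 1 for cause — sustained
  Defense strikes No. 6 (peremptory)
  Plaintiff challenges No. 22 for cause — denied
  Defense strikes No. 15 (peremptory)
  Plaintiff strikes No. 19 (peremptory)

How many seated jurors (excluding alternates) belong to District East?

Removed: #1, #6, #7, #8, #15, #16, #18, #19, #20.
Seated jurors 1–8: #2, #3, #4, #5, #9, #10, #11, #12 (alternates #13, #14 not counted).
Of those, in District East: #4, #9, #11 → 3.

3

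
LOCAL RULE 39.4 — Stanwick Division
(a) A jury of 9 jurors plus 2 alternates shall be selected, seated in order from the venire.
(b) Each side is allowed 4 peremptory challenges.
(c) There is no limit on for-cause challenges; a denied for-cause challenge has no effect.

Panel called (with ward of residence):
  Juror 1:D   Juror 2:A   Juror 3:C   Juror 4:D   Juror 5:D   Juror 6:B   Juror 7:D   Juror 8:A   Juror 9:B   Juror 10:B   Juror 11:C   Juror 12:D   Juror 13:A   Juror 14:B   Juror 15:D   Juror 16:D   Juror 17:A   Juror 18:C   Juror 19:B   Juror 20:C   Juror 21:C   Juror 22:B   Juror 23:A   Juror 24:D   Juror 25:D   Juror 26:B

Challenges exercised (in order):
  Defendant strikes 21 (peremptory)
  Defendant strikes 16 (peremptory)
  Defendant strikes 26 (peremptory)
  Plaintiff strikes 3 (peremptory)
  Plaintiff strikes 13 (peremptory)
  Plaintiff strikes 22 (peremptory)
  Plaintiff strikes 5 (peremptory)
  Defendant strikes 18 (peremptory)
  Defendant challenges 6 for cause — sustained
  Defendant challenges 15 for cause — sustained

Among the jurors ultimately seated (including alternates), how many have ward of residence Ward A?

Removed: #3, #5, #6, #13, #15, #16, #18, #21, #22, #26.
Seated (11 incl. alternates): #1, #2, #4, #7, #8, #9, #10, #11, #12, #14, #17.
Of those, in Ward A: #2, #8, #17 → 3.

3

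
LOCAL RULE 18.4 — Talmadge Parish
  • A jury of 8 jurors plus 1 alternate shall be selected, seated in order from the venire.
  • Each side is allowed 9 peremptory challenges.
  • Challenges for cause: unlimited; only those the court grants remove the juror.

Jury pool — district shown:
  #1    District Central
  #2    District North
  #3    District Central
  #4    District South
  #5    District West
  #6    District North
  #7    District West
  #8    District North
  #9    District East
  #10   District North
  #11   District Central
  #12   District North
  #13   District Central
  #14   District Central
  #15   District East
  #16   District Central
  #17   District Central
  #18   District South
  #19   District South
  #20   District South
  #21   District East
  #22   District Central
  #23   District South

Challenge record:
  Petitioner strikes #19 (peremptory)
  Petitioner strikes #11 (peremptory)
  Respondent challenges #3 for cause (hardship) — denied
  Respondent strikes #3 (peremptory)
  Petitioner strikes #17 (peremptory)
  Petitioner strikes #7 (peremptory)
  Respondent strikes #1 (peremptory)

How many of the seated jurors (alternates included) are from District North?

5

Removed: #1, #3, #7, #11, #17, #19.
Seated (9 incl. alternates): #2, #4, #5, #6, #8, #9, #10, #12, #13.
Of those, in District North: #2, #6, #8, #10, #12 → 5.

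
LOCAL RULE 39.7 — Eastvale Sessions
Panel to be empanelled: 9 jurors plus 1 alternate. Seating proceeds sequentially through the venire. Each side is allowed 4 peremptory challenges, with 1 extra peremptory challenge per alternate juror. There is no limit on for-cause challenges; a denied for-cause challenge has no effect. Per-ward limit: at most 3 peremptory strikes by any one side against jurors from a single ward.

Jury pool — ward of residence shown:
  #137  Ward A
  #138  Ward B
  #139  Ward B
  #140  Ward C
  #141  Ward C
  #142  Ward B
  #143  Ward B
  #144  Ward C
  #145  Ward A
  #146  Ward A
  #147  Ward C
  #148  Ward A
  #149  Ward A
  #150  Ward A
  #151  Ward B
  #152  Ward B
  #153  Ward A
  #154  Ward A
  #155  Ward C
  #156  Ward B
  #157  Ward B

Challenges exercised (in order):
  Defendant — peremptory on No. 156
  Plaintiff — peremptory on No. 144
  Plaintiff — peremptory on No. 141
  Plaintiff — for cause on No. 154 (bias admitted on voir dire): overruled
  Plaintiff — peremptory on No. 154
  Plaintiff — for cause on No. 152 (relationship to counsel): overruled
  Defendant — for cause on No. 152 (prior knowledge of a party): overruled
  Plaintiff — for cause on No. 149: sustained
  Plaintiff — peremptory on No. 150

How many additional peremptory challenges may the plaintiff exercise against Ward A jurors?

1

Plaintiff peremptories so far: #144, #141, #154, #150 — 4 of 5 used, 1 left overall.
Against Ward A: #154, #150 — 2 used; per-ward cap 3 leaves 1.
Binding limit: min(1, 1) = 1.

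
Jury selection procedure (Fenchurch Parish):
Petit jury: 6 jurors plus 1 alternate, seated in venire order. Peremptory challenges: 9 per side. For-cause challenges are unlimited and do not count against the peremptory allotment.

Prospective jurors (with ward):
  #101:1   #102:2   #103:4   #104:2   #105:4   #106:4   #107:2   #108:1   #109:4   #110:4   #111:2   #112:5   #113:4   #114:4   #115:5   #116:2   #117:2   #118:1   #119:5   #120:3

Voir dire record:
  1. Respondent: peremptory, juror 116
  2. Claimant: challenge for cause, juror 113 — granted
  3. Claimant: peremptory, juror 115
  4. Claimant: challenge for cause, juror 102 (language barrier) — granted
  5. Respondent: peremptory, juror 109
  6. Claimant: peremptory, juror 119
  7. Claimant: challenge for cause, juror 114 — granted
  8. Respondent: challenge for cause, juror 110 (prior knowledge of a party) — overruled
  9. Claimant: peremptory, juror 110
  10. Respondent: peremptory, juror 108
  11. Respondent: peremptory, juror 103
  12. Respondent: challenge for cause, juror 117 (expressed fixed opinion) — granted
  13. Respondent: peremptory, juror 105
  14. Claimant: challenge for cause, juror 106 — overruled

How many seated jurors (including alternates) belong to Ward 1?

Removed: #102, #103, #105, #108, #109, #110, #113, #114, #115, #116, #117, #119.
Seated (7 incl. alternates): #101, #104, #106, #107, #111, #112, #118.
Of those, in Ward 1: #101, #118 → 2.

2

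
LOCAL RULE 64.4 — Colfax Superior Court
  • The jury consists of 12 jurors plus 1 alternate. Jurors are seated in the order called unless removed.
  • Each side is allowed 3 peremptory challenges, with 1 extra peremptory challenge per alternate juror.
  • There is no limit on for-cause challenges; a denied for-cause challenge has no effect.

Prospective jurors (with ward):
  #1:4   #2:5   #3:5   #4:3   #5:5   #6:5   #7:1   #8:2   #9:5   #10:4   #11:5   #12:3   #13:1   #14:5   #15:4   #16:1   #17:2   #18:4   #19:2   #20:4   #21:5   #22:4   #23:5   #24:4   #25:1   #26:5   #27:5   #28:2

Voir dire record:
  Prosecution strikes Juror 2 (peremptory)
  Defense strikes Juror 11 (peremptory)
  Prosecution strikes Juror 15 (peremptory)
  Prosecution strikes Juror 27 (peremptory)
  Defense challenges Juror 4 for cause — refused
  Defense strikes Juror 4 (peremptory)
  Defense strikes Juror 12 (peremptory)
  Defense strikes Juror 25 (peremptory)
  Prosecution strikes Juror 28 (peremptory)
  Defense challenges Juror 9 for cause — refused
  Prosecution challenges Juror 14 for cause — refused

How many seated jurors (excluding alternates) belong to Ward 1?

Removed: #2, #4, #11, #12, #15, #25, #27, #28.
Seated jurors 1–12: #1, #3, #5, #6, #7, #8, #9, #10, #13, #14, #16, #17 (alternates #18 not counted).
Of those, in Ward 1: #7, #13, #16 → 3.

3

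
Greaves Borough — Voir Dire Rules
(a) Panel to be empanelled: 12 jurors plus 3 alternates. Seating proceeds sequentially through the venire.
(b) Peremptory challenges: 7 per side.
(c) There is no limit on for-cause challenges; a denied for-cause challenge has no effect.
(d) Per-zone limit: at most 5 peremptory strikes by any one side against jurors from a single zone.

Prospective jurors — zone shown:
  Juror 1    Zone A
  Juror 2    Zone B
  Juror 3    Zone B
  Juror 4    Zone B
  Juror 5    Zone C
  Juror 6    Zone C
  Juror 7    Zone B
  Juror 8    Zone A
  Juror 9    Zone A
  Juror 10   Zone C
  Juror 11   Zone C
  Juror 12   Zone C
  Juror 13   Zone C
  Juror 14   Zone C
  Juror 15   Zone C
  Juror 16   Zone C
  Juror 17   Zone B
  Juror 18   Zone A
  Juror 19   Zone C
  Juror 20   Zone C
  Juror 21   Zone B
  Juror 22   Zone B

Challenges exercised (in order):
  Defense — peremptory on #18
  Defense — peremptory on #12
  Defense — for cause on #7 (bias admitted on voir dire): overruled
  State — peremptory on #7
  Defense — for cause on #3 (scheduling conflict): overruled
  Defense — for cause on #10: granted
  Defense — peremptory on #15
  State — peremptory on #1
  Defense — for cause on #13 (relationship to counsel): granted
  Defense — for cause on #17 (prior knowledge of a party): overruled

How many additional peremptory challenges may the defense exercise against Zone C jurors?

Defense peremptories so far: #18, #12, #15 — 3 of 7 used, 4 left overall.
Against Zone C: #12, #15 — 2 used; per-zone cap 5 leaves 3.
Binding limit: min(4, 3) = 3.

3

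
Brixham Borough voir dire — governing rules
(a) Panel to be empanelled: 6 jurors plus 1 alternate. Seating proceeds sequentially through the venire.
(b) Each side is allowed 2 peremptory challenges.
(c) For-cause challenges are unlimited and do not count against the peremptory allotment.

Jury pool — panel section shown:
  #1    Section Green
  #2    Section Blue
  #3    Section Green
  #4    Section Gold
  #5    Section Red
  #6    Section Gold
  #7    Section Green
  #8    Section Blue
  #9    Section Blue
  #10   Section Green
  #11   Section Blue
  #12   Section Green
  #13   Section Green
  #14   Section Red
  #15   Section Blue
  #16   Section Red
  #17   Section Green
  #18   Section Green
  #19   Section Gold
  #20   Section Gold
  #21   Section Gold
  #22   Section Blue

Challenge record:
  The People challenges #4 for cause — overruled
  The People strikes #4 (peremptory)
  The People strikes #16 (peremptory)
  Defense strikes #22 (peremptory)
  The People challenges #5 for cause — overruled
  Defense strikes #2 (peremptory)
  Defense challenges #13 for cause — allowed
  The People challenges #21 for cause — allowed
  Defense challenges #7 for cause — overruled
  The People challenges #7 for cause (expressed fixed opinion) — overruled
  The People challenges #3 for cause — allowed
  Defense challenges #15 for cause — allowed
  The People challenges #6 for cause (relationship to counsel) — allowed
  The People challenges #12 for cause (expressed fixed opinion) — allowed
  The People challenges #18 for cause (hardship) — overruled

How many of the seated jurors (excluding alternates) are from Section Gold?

0

Removed: #2, #3, #4, #6, #12, #13, #15, #16, #21, #22.
Seated jurors 1–6: #1, #5, #7, #8, #9, #10 (alternates #11 not counted).
None of those are in Section Gold → 0.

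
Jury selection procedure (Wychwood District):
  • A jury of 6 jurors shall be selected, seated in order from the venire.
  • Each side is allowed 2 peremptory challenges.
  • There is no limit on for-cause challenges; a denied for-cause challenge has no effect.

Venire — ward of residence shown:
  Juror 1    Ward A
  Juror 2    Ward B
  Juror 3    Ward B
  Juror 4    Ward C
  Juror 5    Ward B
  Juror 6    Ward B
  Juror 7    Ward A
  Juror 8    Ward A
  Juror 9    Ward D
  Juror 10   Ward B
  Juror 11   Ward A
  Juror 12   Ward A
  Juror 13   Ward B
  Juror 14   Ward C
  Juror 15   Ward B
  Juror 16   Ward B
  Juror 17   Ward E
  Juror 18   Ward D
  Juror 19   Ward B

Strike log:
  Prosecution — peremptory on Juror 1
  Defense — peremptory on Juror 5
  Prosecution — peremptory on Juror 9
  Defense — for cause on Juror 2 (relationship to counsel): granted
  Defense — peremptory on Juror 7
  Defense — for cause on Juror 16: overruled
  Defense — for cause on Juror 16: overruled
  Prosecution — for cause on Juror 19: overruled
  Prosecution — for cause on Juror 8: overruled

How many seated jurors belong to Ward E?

0

Removed: #1, #2, #5, #7, #9.
Seated jurors 1–6: #3, #4, #6, #8, #10, #11.
None of those are in Ward E → 0.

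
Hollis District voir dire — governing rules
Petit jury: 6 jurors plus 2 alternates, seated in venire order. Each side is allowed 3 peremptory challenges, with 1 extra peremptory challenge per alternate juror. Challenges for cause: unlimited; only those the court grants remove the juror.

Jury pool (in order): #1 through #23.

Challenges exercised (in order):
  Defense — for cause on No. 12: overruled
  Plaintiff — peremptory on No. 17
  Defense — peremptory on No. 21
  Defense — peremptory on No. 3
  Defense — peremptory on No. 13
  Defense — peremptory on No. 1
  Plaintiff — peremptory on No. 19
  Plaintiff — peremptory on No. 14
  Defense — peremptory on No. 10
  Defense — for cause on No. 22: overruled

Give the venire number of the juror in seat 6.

Removed: #1, #3, #10, #13, #14, #17, #19, #21. (#12, #22 stay — for-cause denied.)
Seating in order: seats 1–6 → #2, #4, #5, #6, #7, #8; alternates → #9, #11.
So seat 6 is #8.

8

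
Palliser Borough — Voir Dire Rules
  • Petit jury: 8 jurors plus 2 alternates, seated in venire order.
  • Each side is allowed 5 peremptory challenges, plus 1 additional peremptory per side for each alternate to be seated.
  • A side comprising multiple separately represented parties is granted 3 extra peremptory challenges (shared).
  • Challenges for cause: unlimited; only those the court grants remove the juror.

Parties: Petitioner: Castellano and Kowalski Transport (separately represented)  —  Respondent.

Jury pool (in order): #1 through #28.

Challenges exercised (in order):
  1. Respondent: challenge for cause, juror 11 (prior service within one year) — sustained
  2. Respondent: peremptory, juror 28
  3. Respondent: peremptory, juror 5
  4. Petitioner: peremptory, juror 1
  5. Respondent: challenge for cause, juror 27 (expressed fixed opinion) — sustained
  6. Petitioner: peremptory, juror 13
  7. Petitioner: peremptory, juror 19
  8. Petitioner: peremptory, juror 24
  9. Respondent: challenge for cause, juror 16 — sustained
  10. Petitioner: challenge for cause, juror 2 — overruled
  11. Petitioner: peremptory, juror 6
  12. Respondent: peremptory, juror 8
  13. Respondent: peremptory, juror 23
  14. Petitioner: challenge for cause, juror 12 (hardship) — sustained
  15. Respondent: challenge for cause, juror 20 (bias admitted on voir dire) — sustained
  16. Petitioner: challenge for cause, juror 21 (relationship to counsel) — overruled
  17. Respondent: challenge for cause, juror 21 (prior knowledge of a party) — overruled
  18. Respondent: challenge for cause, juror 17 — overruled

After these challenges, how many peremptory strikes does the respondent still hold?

Respondent allotment: 5 base + 1 × 2 alternates = 7.
Respondent peremptories used: #28, #5, #8, #23 — 4 (for-cause on #11, #27, #16, #20, #21, #17 don't count).
Remaining: 7 − 4 = 3.

3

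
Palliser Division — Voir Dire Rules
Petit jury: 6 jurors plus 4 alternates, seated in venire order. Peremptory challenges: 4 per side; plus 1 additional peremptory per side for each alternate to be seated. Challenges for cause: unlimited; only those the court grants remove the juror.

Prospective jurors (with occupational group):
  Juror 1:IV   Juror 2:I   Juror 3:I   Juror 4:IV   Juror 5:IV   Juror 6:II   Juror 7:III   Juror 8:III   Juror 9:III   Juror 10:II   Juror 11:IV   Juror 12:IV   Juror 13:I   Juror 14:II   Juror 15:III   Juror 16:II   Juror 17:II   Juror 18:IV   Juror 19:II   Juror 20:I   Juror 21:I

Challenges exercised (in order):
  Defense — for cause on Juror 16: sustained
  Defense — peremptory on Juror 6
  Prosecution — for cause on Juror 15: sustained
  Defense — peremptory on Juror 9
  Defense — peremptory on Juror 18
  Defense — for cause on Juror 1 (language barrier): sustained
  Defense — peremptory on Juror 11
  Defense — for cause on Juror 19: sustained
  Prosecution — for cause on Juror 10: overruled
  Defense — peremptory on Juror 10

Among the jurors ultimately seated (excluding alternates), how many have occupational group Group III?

2

Removed: #1, #6, #9, #10, #11, #15, #16, #18, #19.
Seated jurors 1–6: #2, #3, #4, #5, #7, #8 (alternates #12, #13, #14, #17 not counted).
Of those, in Group III: #7, #8 → 2.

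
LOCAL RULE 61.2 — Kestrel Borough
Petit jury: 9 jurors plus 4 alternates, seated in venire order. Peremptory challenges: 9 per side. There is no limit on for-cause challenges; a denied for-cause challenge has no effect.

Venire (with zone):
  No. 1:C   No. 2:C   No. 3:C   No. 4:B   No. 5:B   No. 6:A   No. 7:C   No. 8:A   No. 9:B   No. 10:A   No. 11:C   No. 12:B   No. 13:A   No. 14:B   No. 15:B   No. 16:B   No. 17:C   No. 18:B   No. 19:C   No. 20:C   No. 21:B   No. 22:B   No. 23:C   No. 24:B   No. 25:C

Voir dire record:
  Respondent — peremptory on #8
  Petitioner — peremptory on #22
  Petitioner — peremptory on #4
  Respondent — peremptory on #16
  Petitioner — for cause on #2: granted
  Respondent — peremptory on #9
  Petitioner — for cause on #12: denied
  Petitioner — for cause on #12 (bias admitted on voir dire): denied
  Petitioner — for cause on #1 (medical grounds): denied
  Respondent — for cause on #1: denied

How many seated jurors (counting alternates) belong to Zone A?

Removed: #2, #4, #8, #9, #16, #22.
Seated (13 incl. alternates): #1, #3, #5, #6, #7, #10, #11, #12, #13, #14, #15, #17, #18.
Of those, in Zone A: #6, #10, #13 → 3.

3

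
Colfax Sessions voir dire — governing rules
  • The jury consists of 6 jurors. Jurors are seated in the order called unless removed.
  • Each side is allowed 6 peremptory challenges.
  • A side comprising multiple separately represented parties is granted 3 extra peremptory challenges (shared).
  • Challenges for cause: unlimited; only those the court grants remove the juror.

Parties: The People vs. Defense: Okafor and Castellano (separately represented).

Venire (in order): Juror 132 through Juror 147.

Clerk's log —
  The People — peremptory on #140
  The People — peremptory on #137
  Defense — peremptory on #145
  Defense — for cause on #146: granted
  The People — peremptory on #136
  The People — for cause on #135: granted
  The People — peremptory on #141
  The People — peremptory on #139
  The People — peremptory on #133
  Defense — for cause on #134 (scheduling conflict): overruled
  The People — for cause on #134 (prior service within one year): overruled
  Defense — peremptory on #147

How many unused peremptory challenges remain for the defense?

Defense allotment: 6 base + 3 multi-party = 9.
Defense peremptories used: #145, #147 — 2 (for-cause on #146, #134 don't count).
Remaining: 9 − 2 = 7.

7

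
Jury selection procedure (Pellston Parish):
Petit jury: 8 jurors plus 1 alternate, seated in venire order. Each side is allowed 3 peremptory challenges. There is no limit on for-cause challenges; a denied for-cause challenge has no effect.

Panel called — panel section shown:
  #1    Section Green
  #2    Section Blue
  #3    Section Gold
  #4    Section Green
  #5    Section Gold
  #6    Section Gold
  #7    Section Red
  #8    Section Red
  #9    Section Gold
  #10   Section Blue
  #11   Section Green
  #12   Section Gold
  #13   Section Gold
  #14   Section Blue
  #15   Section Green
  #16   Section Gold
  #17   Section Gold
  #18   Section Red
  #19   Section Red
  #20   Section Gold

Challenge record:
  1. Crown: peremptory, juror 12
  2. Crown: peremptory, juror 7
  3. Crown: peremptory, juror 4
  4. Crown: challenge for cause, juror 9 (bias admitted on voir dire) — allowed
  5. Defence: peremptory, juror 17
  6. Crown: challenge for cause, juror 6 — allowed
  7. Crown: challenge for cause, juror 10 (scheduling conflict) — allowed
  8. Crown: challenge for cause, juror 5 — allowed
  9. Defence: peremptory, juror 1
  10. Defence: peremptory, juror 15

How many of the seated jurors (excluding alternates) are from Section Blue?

2

Removed: #1, #4, #5, #6, #7, #9, #10, #12, #15, #17.
Seated jurors 1–8: #2, #3, #8, #11, #13, #14, #16, #18 (alternates #19 not counted).
Of those, in Section Blue: #2, #14 → 2.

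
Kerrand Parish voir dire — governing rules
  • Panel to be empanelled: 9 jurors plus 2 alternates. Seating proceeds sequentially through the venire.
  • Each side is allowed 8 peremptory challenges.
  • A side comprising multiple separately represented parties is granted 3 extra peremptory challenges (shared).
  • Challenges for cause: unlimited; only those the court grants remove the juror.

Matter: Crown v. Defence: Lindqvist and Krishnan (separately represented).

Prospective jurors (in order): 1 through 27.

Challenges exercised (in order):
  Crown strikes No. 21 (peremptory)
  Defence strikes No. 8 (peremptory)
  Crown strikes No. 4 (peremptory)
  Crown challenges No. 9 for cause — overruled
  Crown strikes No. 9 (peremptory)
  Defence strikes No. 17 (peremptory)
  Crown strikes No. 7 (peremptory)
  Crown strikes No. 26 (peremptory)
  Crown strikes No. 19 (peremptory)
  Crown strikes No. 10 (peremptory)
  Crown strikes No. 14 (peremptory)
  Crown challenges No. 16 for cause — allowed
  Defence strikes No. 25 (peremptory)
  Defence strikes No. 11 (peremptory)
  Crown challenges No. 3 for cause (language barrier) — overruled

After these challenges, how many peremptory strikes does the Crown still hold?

0

Crown allotment: 8.
Crown peremptories used: #21, #4, #9, #7, #26, #19, #10, #14 — 8 (for-cause on #9, #16, #3 don't count).
Remaining: 8 − 8 = 0.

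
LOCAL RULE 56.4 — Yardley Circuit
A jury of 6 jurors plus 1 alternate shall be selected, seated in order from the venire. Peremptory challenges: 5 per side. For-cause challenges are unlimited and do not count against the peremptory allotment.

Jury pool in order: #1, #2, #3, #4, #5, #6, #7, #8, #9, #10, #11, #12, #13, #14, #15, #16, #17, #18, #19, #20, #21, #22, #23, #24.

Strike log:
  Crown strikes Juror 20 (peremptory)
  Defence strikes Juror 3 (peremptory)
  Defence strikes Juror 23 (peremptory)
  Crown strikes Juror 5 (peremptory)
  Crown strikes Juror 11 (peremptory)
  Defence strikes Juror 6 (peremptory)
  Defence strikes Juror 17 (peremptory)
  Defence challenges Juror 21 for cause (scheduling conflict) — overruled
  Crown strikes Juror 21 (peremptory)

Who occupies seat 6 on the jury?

Removed: #3, #5, #6, #11, #17, #20, #21, #23.
Seating in order: seats 1–6 → #1, #2, #4, #7, #8, #9; alternates → #10.
So seat 6 is #9.

9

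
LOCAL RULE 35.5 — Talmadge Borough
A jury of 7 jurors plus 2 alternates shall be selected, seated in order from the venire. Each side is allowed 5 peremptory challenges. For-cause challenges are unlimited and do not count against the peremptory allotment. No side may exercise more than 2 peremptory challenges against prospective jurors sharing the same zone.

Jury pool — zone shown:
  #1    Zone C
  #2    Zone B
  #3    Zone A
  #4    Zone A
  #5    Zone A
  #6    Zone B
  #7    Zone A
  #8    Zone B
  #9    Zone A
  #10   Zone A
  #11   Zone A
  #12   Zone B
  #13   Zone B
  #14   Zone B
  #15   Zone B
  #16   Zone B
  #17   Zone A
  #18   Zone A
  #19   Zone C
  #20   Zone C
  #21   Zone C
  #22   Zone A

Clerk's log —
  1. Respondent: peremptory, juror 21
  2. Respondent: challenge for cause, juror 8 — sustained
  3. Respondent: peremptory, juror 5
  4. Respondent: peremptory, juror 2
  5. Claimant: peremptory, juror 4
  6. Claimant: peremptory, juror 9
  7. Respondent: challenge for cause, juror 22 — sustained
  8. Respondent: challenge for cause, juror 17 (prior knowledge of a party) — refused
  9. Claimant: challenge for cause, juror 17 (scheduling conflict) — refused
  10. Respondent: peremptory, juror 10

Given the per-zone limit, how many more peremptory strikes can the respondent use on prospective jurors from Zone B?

Respondent peremptories so far: #21, #5, #2, #10 — 4 of 5 used, 1 left overall.
Against Zone B: #2 — 1 used; per-zone cap 2 leaves 1.
Binding limit: min(1, 1) = 1.

1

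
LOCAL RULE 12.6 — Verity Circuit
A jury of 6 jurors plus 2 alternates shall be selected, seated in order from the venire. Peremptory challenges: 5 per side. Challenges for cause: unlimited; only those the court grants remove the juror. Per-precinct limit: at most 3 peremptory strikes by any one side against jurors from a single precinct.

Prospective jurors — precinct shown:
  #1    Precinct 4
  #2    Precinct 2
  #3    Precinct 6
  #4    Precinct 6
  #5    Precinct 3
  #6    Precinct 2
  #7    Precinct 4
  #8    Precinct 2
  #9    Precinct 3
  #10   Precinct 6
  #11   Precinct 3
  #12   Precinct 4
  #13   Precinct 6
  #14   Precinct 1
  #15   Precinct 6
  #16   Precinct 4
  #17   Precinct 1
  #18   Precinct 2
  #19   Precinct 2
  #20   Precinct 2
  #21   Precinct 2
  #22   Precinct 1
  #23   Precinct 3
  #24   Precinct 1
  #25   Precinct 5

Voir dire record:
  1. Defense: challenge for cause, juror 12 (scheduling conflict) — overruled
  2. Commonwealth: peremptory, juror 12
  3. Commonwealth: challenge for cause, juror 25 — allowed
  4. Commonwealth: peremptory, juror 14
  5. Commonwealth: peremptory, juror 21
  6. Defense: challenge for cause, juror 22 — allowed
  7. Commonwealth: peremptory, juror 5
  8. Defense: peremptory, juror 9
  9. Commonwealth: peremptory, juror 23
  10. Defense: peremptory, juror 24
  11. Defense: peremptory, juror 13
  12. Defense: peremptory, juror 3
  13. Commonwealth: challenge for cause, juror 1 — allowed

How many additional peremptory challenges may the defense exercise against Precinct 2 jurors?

Defense peremptories so far: #9, #24, #13, #3 — 4 of 5 used, 1 left overall.
Against Precinct 2: none yet — per-precinct cap 3 leaves 3.
Binding limit: min(1, 3) = 1.

1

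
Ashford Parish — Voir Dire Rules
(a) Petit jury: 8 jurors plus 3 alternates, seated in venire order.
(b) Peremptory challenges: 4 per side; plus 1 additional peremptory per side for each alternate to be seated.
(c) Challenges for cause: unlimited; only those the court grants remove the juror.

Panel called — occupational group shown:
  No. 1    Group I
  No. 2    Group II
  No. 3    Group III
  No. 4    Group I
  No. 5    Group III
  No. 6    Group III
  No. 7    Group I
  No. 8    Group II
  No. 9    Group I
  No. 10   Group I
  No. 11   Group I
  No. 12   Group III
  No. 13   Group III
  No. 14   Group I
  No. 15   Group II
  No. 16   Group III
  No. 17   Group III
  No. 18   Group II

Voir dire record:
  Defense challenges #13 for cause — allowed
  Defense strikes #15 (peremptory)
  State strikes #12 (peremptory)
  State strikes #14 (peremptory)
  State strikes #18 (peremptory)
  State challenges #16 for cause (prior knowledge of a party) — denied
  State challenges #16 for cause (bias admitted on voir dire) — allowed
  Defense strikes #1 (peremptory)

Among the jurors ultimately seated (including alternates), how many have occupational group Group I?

5

Removed: #1, #12, #13, #14, #15, #16, #18.
Seated (11 incl. alternates): #2, #3, #4, #5, #6, #7, #8, #9, #10, #11, #17.
Of those, in Group I: #4, #7, #9, #10, #11 → 5.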